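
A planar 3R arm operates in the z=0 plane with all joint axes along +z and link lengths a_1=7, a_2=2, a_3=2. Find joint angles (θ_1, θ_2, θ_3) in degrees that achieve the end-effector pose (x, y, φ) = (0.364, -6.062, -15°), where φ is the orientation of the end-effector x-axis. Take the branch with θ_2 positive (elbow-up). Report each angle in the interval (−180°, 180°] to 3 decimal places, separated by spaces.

wrist centre = target − a_3·(cos φ, sin φ) = (-1.5679, -5.5444)
cos θ_2 = (33.1981−7²−2²)/(2·7·2) = -0.7072; θ_2 = 135.0084° (elbow-up)
β = atan2(-5.5444,-1.5679) = -105.7900°; ψ = atan2(1.4140,5.5856) = 14.2061°
θ_1 = β − ψ = -119.9961°
θ_3 = φ − θ_1 − θ_2 = -30.0123° (wrapped to (-180°,180°])

-119.996 135.008 -30.012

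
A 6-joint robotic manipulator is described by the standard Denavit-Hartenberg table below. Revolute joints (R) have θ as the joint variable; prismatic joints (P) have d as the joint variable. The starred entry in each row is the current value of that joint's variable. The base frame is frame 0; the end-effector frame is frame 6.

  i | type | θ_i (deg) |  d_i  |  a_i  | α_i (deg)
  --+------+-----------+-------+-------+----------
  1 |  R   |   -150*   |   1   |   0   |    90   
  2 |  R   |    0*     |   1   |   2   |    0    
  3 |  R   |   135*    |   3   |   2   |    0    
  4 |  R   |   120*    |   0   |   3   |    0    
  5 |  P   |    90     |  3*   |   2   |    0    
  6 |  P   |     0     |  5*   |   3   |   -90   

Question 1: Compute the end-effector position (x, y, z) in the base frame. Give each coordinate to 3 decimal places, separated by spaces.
-10.017 8.073 -1.778

after link 1: o_1 = (0.0000, 0.0000, 1.0000)
after link 2: o_2 = (-2.2321, -0.1340, 1.0000)
after link 3: o_3 = (-2.5073, 3.1712, 2.4142)
after link 4: o_4 = (-1.8349, 3.5594, -0.4836)
after link 5: o_5 = (-5.0079, 5.1916, -1.0012)
after link 6: o_6 = (-10.0175, 8.0728, -1.7777)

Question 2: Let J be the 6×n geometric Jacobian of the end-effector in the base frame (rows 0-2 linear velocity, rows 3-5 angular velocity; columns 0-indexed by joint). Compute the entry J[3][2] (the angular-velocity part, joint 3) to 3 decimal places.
-0.500

axis z_2 = (-0.5000,0.8660,0.0000); lever o_n−o_2 = (-7.7854,8.2068,-2.7777)
cross product → J_v[:, 2] = (-2.4055,-1.3888,2.6390)
J_ω[:, 2] = z_2
entry J[3][2] = -0.5000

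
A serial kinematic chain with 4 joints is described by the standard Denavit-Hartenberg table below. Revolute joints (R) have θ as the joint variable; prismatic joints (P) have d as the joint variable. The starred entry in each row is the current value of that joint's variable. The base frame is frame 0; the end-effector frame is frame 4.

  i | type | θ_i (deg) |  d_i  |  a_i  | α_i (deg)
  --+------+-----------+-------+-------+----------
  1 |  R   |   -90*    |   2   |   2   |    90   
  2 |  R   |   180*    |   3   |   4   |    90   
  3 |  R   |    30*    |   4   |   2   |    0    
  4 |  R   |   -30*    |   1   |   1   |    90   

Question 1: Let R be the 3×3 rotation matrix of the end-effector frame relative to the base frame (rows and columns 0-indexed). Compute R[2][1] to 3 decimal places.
1.000

End-effector y-axis (col 1 of R) = (-0.0000,-0.0000,1.0000)
R[2][1] = 1.0000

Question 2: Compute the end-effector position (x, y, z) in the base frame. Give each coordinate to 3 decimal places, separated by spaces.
after link 1: o_1 = (0.0000, -2.0000, 2.0000)
after link 2: o_2 = (-3.0000, 2.0000, 2.0000)
after link 3: o_3 = (-4.0000, 3.7321, 6.0000)
after link 4: o_4 = (-4.0000, 4.7321, 7.0000)

-4.000 4.732 7.000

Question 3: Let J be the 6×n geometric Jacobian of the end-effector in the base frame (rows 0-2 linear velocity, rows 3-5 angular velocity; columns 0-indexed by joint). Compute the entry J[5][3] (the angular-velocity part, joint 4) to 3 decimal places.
axis z_3 = (0.0000,-0.0000,1.0000); lever o_n−o_3 = (0.0000,1.0000,1.0000)
cross product → J_v[:, 3] = (-1.0000,-0.0000,0.0000)
J_ω[:, 3] = z_3
entry J[5][3] = 1.0000

1.000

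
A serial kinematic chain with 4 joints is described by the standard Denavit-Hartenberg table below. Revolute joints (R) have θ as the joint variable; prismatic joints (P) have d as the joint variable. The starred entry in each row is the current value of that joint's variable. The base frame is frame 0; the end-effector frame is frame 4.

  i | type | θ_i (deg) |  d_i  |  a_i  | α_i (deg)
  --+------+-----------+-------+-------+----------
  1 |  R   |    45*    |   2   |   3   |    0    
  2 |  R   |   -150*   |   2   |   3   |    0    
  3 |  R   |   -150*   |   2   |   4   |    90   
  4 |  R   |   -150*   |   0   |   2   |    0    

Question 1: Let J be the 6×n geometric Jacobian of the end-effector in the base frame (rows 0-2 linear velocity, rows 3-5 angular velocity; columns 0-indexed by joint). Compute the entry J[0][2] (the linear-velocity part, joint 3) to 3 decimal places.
-2.191

axis z_2 = (0.0000,0.0000,1.0000); lever o_n−o_2 = (-0.5870,2.1907,1.0000)
cross product → J_v[:, 2] = (-2.1907,-0.5870,0.0000)
J_ω[:, 2] = z_2
entry J[0][2] = -2.1907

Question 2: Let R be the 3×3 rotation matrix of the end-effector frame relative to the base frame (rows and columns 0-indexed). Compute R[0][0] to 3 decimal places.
End-effector x-axis (col 0 of R) = (0.2241,-0.8365,-0.5000)
R[0][0] = 0.2241

0.224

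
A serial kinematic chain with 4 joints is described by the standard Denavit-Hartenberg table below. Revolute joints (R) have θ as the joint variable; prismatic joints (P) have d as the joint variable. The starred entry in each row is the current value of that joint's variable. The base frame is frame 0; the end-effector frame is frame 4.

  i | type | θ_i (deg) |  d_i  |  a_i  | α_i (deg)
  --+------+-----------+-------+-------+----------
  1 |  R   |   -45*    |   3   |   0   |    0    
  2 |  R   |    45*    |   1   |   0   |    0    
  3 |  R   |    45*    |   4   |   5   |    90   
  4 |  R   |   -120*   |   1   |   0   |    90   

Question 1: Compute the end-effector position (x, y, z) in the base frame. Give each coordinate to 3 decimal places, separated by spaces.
after link 1: o_1 = (0.0000, 0.0000, 3.0000)
after link 2: o_2 = (0.0000, 0.0000, 4.0000)
after link 3: o_3 = (3.5355, 3.5355, 8.0000)
after link 4: o_4 = (4.2426, 2.8284, 8.0000)

4.243 2.828 8.000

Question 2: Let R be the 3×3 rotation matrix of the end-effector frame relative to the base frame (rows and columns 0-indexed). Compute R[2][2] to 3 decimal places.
End-effector z-axis (col 2 of R) = (-0.6124,-0.6124,0.5000)
R[2][2] = 0.5000

0.500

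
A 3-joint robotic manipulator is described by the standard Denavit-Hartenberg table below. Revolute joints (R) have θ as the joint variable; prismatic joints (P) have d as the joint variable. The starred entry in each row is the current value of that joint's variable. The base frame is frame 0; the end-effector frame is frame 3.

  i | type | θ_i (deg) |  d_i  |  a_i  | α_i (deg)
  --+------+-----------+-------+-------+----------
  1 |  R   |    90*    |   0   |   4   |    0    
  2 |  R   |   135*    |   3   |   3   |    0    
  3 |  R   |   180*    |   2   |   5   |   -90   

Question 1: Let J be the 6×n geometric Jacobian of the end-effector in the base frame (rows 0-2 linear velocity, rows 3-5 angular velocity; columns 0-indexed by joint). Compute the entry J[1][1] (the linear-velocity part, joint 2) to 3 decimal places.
1.414

axis z_1 = (0.0000,0.0000,1.0000); lever o_n−o_1 = (1.4142,1.4142,5.0000)
cross product → J_v[:, 1] = (-1.4142,1.4142,0.0000)
J_ω[:, 1] = z_1
entry J[1][1] = 1.4142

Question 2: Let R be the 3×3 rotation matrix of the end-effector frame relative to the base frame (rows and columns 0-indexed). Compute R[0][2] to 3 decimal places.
-0.707

End-effector z-axis (col 2 of R) = (-0.7071,0.7071,0.0000)
R[0][2] = -0.7071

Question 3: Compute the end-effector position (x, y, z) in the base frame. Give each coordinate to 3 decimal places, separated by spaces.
1.414 5.414 5.000

after link 1: o_1 = (0.0000, 4.0000, 0.0000)
after link 2: o_2 = (-2.1213, 1.8787, 3.0000)
after link 3: o_3 = (1.4142, 5.4142, 5.0000)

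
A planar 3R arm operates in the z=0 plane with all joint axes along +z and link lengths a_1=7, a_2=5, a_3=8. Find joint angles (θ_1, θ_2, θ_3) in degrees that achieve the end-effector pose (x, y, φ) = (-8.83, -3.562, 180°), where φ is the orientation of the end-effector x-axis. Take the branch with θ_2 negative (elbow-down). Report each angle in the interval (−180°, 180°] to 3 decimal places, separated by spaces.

-60.000 -150.002 30.002

wrist centre = target − a_3·(cos φ, sin φ) = (-0.8300, -3.5620)
cos θ_2 = (13.3767−7²−5²)/(2·7·5) = -0.8660; θ_2 = -150.0024° (elbow-down)
β = atan2(-3.5620,-0.8300) = -103.1167°; ψ = atan2(-2.4998,2.6698) = -43.1171°
θ_1 = β − ψ = -59.9997°
θ_3 = φ − θ_1 − θ_2 = 30.0021° (wrapped to (-180°,180°])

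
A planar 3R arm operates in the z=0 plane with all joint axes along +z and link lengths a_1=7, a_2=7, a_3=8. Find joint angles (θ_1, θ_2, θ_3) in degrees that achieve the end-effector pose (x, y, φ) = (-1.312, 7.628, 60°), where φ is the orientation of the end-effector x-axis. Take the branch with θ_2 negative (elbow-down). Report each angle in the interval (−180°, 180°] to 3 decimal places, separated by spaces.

-120.006 -134.997 -44.997

wrist centre = target − a_3·(cos φ, sin φ) = (-5.3120, 0.6998)
cos θ_2 = (28.7071−7²−7²)/(2·7·7) = -0.7071; θ_2 = -134.9971° (elbow-down)
β = atan2(0.6998,-5.3120) = 172.4951°; ψ = atan2(-4.9500,2.0505) = -67.4985°
θ_1 = β − ψ = 239.9937°
θ_3 = φ − θ_1 − θ_2 = -44.9966° (wrapped to (-180°,180°])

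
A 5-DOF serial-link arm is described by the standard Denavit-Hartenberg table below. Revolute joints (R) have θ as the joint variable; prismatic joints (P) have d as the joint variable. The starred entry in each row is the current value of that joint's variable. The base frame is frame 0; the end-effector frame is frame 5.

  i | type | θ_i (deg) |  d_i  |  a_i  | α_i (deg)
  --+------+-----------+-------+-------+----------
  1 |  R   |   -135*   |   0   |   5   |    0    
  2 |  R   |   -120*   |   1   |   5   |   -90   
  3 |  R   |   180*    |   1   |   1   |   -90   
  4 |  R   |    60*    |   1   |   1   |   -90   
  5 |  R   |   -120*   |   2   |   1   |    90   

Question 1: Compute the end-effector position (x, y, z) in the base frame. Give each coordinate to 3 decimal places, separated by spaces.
-4.536 1.872 2.866

after link 1: o_1 = (-3.5355, -3.5355, 0.0000)
after link 2: o_2 = (-4.8296, 1.2941, 1.0000)
after link 3: o_3 = (-5.5367, 0.0694, 1.0000)
after link 4: o_4 = (-4.5708, -0.1895, 2.0000)
after link 5: o_5 = (-4.5361, 1.8718, 2.8660)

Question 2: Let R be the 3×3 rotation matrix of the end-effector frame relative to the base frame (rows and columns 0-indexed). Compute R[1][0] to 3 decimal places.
0.129

End-effector x-axis (col 0 of R) = (-0.4830,0.1294,0.8660)
R[1][0] = 0.1294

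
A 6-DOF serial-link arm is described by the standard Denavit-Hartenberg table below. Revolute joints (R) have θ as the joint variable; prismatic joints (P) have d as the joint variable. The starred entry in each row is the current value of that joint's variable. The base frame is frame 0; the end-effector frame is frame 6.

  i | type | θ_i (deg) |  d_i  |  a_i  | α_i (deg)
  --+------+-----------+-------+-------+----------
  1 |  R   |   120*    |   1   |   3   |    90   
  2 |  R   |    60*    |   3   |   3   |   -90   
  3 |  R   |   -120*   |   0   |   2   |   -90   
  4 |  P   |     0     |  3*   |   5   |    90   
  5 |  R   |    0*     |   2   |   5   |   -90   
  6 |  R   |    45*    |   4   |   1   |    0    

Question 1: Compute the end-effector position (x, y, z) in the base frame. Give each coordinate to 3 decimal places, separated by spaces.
after link 1: o_1 = (-1.5000, 2.5981, 1.0000)
after link 2: o_2 = (0.3481, 5.3971, 3.5981)
after link 3: o_3 = (2.0981, 5.8301, 2.7321)
after link 4: o_4 = (7.1226, 8.7877, 2.8170)
after link 5: o_5 = (12.3636, 8.3702, 1.6519)
after link 6: o_6 = (13.5422, 11.5536, 3.9922)

13.542 11.554 3.992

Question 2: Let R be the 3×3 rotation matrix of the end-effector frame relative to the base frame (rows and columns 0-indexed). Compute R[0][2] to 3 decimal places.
End-effector z-axis (col 2 of R) = (0.2165,0.6250,0.7500)
R[0][2] = 0.2165

0.217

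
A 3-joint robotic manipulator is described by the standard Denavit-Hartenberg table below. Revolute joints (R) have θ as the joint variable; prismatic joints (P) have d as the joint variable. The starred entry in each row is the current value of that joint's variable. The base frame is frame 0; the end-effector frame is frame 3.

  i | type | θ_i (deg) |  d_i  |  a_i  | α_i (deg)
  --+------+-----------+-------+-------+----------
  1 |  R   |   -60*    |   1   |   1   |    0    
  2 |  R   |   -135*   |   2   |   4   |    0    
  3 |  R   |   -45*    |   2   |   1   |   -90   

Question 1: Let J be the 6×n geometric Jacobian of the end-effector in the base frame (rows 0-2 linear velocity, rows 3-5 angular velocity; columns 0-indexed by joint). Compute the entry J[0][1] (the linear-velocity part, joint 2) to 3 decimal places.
axis z_1 = (0.0000,0.0000,1.0000); lever o_n−o_1 = (-4.3637,1.9013,4.0000)
cross product → J_v[:, 1] = (-1.9013,-4.3637,0.0000)
J_ω[:, 1] = z_1
entry J[0][1] = -1.9013

-1.901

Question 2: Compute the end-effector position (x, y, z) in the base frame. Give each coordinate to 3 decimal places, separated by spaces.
-3.864 1.035 5.000

after link 1: o_1 = (0.5000, -0.8660, 1.0000)
after link 2: o_2 = (-3.3637, 0.1693, 3.0000)
after link 3: o_3 = (-3.8637, 1.0353, 5.0000)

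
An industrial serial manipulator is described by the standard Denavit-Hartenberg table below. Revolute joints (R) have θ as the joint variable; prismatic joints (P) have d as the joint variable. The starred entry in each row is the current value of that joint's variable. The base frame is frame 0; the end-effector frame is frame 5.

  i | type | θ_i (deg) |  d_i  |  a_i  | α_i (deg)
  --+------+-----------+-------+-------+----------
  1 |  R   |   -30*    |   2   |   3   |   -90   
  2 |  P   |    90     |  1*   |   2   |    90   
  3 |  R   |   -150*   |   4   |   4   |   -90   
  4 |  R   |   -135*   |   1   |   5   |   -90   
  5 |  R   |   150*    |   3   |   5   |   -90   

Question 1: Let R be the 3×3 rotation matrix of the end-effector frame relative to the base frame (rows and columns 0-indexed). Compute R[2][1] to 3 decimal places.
-0.612

End-effector y-axis (col 1 of R) = (-0.4356,0.6597,-0.6124)
R[2][1] = -0.6124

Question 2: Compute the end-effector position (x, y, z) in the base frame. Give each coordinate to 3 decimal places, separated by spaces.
after link 1: o_1 = (2.5981, -1.5000, 2.0000)
after link 2: o_2 = (3.0981, -0.6340, 0.0000)
after link 3: o_3 = (5.5622, -4.3660, 3.4641)
after link 4: o_4 = (9.0749, -5.3529, -0.0978)
after link 5: o_5 = (8.0471, -5.2520, 5.6410)

8.047 -5.252 5.641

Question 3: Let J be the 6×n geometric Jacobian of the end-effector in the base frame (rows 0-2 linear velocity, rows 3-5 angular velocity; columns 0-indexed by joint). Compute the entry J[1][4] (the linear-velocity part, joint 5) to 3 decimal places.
-3.129

axis z_4 = (0.4356,-0.6597,0.6124); lever o_n−o_4 = (-1.0278,0.1009,5.7388)
cross product → J_v[:, 4] = (-3.8479,-3.1292,-0.6341)
J_ω[:, 4] = z_4
entry J[1][4] = -3.1292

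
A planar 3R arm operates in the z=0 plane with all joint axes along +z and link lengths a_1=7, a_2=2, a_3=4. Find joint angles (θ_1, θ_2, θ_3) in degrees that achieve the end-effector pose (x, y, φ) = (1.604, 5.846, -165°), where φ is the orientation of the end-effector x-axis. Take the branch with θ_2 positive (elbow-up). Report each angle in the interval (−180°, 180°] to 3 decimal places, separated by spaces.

wrist centre = target − a_3·(cos φ, sin φ) = (5.4677, 6.8813)
cos θ_2 = (77.2477−7²−2²)/(2·7·2) = 0.8660; θ_2 = 30.0040° (elbow-up)
β = atan2(6.8813,5.4677) = 51.5302°; ψ = atan2(1.0001,8.7320) = 6.5339°
θ_1 = β − ψ = 44.9962°
θ_3 = φ − θ_1 − θ_2 = 119.9998° (wrapped to (-180°,180°])

44.996 30.004 120.000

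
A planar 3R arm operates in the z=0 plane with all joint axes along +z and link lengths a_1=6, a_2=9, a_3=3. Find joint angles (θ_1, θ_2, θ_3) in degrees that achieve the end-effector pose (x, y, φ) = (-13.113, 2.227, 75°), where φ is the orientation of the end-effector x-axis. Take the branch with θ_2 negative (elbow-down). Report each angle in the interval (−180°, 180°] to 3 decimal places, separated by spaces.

wrist centre = target − a_3·(cos φ, sin φ) = (-13.8895, -0.6708)
cos θ_2 = (193.3670−6²−9²)/(2·6·9) = 0.7071; θ_2 = -45.0004° (elbow-down)
β = atan2(-0.6708,-13.8895) = -177.2351°; ψ = atan2(-6.3640,12.3639) = -27.2360°
θ_1 = β − ψ = -149.9991°
θ_3 = φ − θ_1 − θ_2 = -90.0005° (wrapped to (-180°,180°])

-149.999 -45.000 -90.000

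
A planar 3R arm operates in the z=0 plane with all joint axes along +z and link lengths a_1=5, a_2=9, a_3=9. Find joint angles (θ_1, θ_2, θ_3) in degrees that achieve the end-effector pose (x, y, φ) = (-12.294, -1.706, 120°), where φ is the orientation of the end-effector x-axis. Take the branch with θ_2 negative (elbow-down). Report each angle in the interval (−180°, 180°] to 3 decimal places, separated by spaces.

-89.999 -59.999 -90.002

wrist centre = target − a_3·(cos φ, sin φ) = (-7.7940, -9.5002)
cos θ_2 = (151.0008−5²−9²)/(2·5·9) = 0.5000; θ_2 = -59.9994° (elbow-down)
β = atan2(-9.5002,-7.7940) = -129.3655°; ψ = atan2(-7.7942,9.5001) = -39.3666°
θ_1 = β − ψ = -89.9989°
θ_3 = φ − θ_1 − θ_2 = -90.0017° (wrapped to (-180°,180°])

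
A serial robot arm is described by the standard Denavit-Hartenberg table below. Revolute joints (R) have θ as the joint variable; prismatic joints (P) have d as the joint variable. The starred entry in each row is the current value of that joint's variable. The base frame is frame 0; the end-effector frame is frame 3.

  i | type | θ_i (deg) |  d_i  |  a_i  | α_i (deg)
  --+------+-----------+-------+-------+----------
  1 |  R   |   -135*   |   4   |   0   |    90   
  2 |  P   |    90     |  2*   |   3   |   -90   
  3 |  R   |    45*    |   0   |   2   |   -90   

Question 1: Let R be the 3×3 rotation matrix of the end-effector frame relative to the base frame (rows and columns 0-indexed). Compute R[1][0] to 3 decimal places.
-0.500

End-effector x-axis (col 0 of R) = (0.5000,-0.5000,0.7071)
R[1][0] = -0.5000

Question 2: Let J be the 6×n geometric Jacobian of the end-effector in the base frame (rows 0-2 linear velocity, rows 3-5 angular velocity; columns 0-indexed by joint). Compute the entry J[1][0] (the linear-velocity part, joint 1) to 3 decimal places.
-0.414

axis z_0 = ẑ; lever o_n−o_0 = (-0.4142,0.4142,8.4142)
cross product → J_v[:, 0] = (-0.4142,-0.4142,0.0000)
J_ω[:, 0] = z_0
entry J[1][0] = -0.4142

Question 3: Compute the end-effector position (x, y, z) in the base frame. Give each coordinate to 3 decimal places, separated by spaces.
after link 1: o_1 = (0.0000, 0.0000, 4.0000)
after link 2: o_2 = (-1.4142, 1.4142, 7.0000)
after link 3: o_3 = (-0.4142, 0.4142, 8.4142)

-0.414 0.414 8.414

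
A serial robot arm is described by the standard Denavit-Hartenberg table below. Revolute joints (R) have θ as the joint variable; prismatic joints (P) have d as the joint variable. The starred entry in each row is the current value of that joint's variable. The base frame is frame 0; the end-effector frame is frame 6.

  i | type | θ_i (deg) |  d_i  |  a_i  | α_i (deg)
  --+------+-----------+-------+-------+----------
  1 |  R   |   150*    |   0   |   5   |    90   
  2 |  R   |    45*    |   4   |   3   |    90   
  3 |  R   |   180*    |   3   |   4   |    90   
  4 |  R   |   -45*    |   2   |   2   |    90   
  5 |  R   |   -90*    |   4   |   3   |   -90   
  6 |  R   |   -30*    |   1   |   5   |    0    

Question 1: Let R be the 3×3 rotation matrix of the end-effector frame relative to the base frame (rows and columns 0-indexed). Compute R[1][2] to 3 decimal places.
-0.500

End-effector z-axis (col 2 of R) = (0.8660,-0.5000,0.0000)
R[1][2] = -0.5000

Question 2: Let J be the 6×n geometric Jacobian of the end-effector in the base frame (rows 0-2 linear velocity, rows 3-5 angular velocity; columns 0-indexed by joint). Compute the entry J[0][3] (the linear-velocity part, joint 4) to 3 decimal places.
axis z_3 = (0.5000,0.8660,0.0000); lever o_n−o_3 = (-0.0670,-6.1160,6.5000)
cross product → J_v[:, 3] = (5.6292,-3.2500,-3.0000)
J_ω[:, 3] = z_3
entry J[0][3] = 5.6292

5.629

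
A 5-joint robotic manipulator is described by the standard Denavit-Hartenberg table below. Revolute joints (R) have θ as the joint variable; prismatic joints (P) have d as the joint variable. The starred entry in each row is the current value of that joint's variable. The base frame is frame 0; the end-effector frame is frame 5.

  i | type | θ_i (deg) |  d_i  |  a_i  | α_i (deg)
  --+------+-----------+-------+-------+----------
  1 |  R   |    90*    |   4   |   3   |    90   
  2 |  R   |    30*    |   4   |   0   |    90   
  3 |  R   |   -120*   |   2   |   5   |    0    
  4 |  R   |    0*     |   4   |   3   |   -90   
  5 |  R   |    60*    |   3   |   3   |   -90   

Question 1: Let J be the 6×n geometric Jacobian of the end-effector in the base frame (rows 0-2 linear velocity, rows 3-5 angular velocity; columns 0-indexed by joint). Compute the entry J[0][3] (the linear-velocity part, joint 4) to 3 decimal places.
axis z_3 = (0.0000,0.5000,-0.8660); lever o_n−o_3 = (-5.3971,1.0024,-1.0401)
cross product → J_v[:, 3] = (0.3481,4.6740,2.6986)
J_ω[:, 3] = z_3
entry J[0][3] = 0.3481

0.348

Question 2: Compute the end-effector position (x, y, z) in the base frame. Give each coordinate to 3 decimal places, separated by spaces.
-5.727 2.837 -0.022

after link 1: o_1 = (0.0000, 3.0000, 4.0000)
after link 2: o_2 = (4.0000, 3.0000, 4.0000)
after link 3: o_3 = (-0.3301, 1.8349, 1.0179)
after link 4: o_4 = (-2.9282, 2.5359, -3.1962)
after link 5: o_5 = (-5.7272, 2.8373, -0.0221)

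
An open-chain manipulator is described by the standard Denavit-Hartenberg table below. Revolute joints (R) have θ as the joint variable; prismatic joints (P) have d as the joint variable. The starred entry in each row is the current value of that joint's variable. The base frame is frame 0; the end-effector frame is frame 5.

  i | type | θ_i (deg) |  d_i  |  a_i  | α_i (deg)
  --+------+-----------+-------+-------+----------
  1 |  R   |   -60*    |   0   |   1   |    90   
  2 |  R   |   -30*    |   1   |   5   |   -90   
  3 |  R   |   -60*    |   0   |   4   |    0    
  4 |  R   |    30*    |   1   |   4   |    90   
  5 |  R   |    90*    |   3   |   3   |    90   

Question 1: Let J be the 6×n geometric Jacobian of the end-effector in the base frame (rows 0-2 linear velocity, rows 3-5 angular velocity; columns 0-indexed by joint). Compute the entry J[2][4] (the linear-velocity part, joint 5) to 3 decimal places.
1.299

axis z_4 = (-0.9665,-0.0580,0.2500); lever o_n−o_4 = (-2.1495,-1.4731,3.3481)
cross product → J_v[:, 4] = (0.1740,2.6986,1.2990)
J_ω[:, 4] = z_4
entry J[2][4] = 1.2990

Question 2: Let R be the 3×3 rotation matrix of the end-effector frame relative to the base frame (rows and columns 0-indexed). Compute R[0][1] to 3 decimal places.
-0.967

End-effector y-axis (col 1 of R) = (-0.9665,-0.0580,0.2500)
R[0][1] = -0.9665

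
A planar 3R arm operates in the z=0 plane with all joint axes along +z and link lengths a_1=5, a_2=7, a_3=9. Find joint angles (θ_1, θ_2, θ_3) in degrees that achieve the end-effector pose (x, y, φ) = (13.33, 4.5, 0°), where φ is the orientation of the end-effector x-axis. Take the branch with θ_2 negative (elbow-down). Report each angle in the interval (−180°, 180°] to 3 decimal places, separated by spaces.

wrist centre = target − a_3·(cos φ, sin φ) = (4.3300, 4.5000)
cos θ_2 = (38.9989−5²−7²)/(2·5·7) = -0.5000; θ_2 = -120.0010° (elbow-down)
β = atan2(4.5000,4.3300) = 46.1030°; ψ = atan2(-6.0621,1.4999) = -76.1030°
θ_1 = β − ψ = 122.2059°
θ_3 = φ − θ_1 − θ_2 = -2.2049° (wrapped to (-180°,180°])

122.206 -120.001 -2.205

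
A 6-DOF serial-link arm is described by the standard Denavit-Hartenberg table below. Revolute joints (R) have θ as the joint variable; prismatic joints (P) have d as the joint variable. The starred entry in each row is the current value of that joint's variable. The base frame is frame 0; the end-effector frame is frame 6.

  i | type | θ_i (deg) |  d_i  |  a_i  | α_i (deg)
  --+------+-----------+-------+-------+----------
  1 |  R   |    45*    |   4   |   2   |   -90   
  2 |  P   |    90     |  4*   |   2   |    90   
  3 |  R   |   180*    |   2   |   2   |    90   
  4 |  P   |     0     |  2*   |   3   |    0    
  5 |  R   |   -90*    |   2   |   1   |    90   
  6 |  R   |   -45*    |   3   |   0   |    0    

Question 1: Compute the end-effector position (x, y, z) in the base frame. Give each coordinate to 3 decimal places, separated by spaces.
after link 1: o_1 = (1.4142, 1.4142, 4.0000)
after link 2: o_2 = (-1.4142, 4.2426, 2.0000)
after link 3: o_3 = (0.0000, 5.6569, 4.0000)
after link 4: o_4 = (-1.4142, 7.0711, 7.0000)
after link 5: o_5 = (-3.5355, 7.7782, 7.0000)
after link 6: o_6 = (-3.5355, 7.7782, 4.0000)

-3.536 7.778 4.000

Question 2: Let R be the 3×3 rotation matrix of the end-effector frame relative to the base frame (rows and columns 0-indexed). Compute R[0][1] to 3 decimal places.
-1.000

End-effector y-axis (col 1 of R) = (-1.0000,0.0000,0.0000)
R[0][1] = -1.0000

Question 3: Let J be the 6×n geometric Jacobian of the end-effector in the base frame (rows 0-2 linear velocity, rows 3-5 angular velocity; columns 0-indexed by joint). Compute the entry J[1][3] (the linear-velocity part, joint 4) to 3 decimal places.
0.707

prismatic axis z_3 = (-0.7071,0.7071,-0.0000)
J_v[:, 3] = z_3; J_ω[:, 3] = (0,0,0)
entry J[1][3] = 0.7071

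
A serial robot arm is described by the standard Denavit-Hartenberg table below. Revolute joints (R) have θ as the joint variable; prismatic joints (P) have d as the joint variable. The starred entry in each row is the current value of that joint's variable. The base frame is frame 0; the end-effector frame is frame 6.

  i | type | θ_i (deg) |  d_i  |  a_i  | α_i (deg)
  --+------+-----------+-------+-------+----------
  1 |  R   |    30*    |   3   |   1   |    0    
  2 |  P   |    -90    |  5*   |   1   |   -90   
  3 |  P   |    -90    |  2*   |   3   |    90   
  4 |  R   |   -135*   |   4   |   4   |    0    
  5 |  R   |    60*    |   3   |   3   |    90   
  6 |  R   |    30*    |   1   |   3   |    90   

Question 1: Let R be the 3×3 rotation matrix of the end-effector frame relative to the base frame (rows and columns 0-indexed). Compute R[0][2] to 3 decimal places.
End-effector z-axis (col 2 of R) = (0.0148,-0.9915,0.1294)
R[0][2] = 0.0148

0.015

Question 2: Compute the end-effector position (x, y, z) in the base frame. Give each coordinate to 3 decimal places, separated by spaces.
after link 1: o_1 = (0.8660, 0.5000, 3.0000)
after link 2: o_2 = (1.3660, -0.3660, 8.0000)
after link 3: o_3 = (3.0981, 0.6340, 11.0000)
after link 4: o_4 = (-1.3514, 2.6839, 8.1716)
after link 5: o_5 = (-5.3610, 3.8331, 8.9480)
after link 6: o_6 = (-8.5084, 3.7479, 8.6545)

-8.508 3.748 8.655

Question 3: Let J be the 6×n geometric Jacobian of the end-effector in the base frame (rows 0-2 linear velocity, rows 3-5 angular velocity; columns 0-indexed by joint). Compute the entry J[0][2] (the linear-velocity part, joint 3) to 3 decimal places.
prismatic axis z_2 = (0.8660,0.5000,0.0000)
J_v[:, 2] = z_2; J_ω[:, 2] = (0,0,0)
entry J[0][2] = 0.8660

0.866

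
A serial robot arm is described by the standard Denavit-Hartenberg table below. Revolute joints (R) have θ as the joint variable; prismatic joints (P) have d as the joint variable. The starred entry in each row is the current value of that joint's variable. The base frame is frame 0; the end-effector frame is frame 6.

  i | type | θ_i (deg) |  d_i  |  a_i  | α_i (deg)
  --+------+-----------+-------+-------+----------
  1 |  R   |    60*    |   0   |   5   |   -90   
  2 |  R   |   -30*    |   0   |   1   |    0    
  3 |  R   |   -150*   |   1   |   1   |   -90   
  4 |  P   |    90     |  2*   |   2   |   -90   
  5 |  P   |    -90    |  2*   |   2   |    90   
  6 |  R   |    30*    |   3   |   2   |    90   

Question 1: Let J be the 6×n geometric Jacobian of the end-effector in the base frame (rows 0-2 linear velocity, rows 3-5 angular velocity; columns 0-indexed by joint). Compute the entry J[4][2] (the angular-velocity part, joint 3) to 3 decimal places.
0.500

axis z_2 = (-0.8660,0.5000,0.0000); lever o_n−o_2 = (-0.7321,2.7321,5.7321)
cross product → J_v[:, 2] = (2.8660,4.9641,-2.0000)
J_ω[:, 2] = z_2
entry J[4][2] = 0.5000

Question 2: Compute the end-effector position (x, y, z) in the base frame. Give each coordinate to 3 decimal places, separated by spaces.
after link 1: o_1 = (2.5000, 4.3301, 0.0000)
after link 2: o_2 = (2.9330, 5.0801, 0.5000)
after link 3: o_3 = (1.5670, 4.7141, 0.5000)
after link 4: o_4 = (3.2990, 3.7141, 2.5000)
after link 5: o_5 = (4.2990, 5.4462, 4.5000)
after link 6: o_6 = (2.2010, 7.8122, 6.2321)

2.201 7.812 6.232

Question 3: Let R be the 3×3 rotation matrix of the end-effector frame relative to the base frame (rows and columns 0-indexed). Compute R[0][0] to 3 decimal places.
0.250

End-effector x-axis (col 0 of R) = (0.2500,0.4330,0.8660)
R[0][0] = 0.2500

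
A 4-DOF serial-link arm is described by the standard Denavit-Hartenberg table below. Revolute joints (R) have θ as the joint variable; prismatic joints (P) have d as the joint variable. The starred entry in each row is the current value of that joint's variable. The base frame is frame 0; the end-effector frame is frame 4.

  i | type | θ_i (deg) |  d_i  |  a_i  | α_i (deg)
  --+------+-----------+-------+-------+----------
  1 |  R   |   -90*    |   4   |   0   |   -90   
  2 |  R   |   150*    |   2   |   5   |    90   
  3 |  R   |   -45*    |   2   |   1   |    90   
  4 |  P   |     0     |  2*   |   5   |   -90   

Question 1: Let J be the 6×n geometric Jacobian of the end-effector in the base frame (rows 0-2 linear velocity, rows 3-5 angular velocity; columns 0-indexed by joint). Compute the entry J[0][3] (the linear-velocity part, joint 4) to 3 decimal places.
-0.707

prismatic axis z_3 = (-0.7071,-0.6124,0.3536)
J_v[:, 3] = z_3; J_ω[:, 3] = (0,0,0)
entry J[0][3] = -0.7071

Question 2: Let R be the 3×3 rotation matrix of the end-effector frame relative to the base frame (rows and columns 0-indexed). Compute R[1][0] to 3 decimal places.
End-effector x-axis (col 0 of R) = (-0.7071,0.6124,-0.3536)
R[1][0] = 0.6124

0.612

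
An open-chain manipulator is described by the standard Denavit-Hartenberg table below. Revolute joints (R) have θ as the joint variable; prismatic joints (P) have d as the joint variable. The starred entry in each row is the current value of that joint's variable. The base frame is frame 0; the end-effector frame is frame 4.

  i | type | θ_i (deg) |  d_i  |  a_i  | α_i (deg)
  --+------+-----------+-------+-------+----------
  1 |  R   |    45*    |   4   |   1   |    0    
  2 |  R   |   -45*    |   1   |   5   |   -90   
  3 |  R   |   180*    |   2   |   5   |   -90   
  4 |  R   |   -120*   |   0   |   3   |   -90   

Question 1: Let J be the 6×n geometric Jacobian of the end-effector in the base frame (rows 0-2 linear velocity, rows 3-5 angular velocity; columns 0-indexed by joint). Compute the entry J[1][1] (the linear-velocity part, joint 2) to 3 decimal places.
axis z_1 = (0.0000,0.0000,1.0000); lever o_n−o_1 = (1.5000,4.5981,1.0000)
cross product → J_v[:, 1] = (-4.5981,1.5000,0.0000)
J_ω[:, 1] = z_1
entry J[1][1] = 1.5000

1.500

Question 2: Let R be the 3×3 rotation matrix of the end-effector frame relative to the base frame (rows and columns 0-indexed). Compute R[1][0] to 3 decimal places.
0.866

End-effector x-axis (col 0 of R) = (0.5000,0.8660,0.0000)
R[1][0] = 0.8660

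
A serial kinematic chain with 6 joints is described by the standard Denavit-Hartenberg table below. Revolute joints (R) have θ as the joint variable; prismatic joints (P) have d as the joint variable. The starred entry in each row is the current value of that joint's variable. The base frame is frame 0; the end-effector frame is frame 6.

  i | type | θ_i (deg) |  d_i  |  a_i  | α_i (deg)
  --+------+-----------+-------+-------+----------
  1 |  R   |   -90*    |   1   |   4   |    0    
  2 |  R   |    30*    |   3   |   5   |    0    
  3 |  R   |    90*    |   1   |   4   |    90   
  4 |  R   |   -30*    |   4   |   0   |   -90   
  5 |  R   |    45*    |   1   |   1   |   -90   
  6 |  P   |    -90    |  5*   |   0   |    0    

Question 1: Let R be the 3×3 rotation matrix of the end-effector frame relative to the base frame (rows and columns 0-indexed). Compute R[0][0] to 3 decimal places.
0.433

End-effector x-axis (col 0 of R) = (0.4330,0.2500,0.8660)
R[0][0] = 0.4330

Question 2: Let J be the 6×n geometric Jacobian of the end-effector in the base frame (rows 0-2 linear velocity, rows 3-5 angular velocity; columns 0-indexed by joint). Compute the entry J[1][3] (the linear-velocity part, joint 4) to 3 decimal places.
axis z_3 = (0.5000,-0.8660,0.0000); lever o_n−o_3 = (-1.8096,-0.7646,2.2802)
cross product → J_v[:, 3] = (-1.9747,-1.1401,-1.9495)
J_ω[:, 3] = z_3
entry J[1][3] = -1.1401

-1.140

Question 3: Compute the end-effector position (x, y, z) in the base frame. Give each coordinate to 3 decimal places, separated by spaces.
4.154 -7.095 7.280

after link 1: o_1 = (0.0000, -4.0000, 1.0000)
after link 2: o_2 = (2.5000, -8.3301, 4.0000)
after link 3: o_3 = (5.9641, -6.3301, 5.0000)
after link 4: o_4 = (7.9641, -9.7942, 5.0000)
after link 5: o_5 = (8.5739, -8.6257, 5.5125)
after link 6: o_6 = (4.1545, -7.0947, 7.2802)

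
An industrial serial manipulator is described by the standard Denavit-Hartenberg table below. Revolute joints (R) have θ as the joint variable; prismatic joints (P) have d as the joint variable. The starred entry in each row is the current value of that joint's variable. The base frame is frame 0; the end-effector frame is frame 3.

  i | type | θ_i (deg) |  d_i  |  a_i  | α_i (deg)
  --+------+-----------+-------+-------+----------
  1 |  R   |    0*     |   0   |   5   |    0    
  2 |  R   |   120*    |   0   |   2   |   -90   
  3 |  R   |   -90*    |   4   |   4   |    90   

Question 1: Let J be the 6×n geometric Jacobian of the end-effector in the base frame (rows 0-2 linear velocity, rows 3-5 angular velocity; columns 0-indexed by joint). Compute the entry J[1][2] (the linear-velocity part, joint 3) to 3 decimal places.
axis z_2 = (-0.8660,-0.5000,0.0000); lever o_n−o_2 = (-3.4641,-2.0000,4.0000)
cross product → J_v[:, 2] = (-2.0000,3.4641,-0.0000)
J_ω[:, 2] = z_2
entry J[1][2] = 3.4641

3.464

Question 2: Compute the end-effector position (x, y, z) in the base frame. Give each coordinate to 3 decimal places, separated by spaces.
0.536 -0.268 4.000

after link 1: o_1 = (5.0000, 0.0000, 0.0000)
after link 2: o_2 = (4.0000, 1.7321, 0.0000)
after link 3: o_3 = (0.5359, -0.2679, 4.0000)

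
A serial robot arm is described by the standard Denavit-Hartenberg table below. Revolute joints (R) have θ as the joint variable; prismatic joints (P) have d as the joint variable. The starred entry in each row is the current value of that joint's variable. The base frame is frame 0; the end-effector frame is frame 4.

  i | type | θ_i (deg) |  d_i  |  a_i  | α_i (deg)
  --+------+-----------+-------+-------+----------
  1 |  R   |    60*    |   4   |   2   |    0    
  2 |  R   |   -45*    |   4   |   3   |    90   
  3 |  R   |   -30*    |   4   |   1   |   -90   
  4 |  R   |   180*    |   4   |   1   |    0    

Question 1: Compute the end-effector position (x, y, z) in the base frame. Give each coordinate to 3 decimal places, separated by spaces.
6.865 -0.838 11.464

after link 1: o_1 = (1.0000, 1.7321, 4.0000)
after link 2: o_2 = (3.8978, 2.5085, 8.0000)
after link 3: o_3 = (5.7696, -1.1311, 7.5000)
after link 4: o_4 = (6.8649, -0.8376, 11.4641)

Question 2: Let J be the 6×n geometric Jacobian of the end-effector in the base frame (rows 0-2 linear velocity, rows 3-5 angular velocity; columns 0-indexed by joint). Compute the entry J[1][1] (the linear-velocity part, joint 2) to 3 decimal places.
axis z_1 = (0.0000,0.0000,1.0000); lever o_n−o_1 = (5.8649,-2.5696,7.4641)
cross product → J_v[:, 1] = (2.5696,5.8649,-0.0000)
J_ω[:, 1] = z_1
entry J[1][1] = 5.8649

5.865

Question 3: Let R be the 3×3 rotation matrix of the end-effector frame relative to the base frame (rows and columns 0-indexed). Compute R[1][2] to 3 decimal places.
0.129

End-effector z-axis (col 2 of R) = (0.4830,0.1294,0.8660)
R[1][2] = 0.1294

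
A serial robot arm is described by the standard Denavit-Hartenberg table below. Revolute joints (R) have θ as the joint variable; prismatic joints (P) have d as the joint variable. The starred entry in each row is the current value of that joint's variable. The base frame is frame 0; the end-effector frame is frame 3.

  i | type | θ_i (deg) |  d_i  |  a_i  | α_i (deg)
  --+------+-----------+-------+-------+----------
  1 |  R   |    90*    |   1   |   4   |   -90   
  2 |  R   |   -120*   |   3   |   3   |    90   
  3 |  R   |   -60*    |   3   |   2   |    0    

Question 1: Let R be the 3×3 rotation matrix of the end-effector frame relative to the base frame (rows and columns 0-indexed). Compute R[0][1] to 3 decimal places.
-0.500

End-effector y-axis (col 1 of R) = (-0.5000,-0.4330,0.7500)
R[0][1] = -0.5000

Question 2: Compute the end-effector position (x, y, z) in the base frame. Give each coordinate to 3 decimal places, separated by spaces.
-1.268 -0.598 2.964

after link 1: o_1 = (0.0000, 4.0000, 1.0000)
after link 2: o_2 = (-3.0000, 2.5000, 3.5981)
after link 3: o_3 = (-1.2679, -0.5981, 2.9641)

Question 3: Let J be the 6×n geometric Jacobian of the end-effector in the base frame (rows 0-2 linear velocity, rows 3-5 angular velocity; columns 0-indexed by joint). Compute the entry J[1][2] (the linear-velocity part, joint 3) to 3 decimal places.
axis z_2 = (-0.0000,-0.8660,-0.5000); lever o_n−o_2 = (1.7321,-3.0981,-0.6340)
cross product → J_v[:, 2] = (-1.0000,-0.8660,1.5000)
J_ω[:, 2] = z_2
entry J[1][2] = -0.8660

-0.866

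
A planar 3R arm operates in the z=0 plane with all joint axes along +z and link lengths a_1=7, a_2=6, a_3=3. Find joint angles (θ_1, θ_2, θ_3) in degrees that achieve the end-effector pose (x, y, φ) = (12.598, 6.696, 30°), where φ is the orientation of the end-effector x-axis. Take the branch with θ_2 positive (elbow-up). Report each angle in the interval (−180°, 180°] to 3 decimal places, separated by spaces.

-0.002 60.002 -30.001

wrist centre = target − a_3·(cos φ, sin φ) = (9.9999, 5.1960)
cos θ_2 = (126.9969−7²−6²)/(2·7·6) = 0.5000; θ_2 = 60.0024° (elbow-up)
β = atan2(5.1960,9.9999) = 27.4566°; ψ = atan2(5.1963,9.9998) = 27.4582°
θ_1 = β − ψ = -0.0016°
θ_3 = φ − θ_1 − θ_2 = -30.0008° (wrapped to (-180°,180°])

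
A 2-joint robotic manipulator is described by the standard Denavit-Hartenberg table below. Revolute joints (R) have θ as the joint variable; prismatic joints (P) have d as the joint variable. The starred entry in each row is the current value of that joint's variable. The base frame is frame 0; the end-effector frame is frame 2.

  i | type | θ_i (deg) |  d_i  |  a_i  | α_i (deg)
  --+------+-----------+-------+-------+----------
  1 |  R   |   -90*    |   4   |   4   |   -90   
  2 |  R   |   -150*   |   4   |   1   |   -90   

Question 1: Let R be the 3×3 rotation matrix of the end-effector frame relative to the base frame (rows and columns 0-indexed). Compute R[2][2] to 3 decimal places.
0.866

End-effector z-axis (col 2 of R) = (0.0000,-0.5000,0.8660)
R[2][2] = 0.8660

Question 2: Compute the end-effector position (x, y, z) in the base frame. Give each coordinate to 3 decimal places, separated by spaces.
after link 1: o_1 = (0.0000, -4.0000, 4.0000)
after link 2: o_2 = (4.0000, -3.1340, 4.5000)

4.000 -3.134 4.500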